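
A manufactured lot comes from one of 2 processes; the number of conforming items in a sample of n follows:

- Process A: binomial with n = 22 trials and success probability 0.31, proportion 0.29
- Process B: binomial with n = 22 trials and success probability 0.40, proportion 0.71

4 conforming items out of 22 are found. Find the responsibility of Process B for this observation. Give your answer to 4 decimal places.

Posterior ∝ prior × likelihood, so P(k | x) ∝ w_k f_k(x); normalise over all components.
Binomial probabilities:
  L_A = C(22,4)·0.31^4·0.69^18 = 7315·0.00923521·0.00125685 = 0.0849072
  L_B = C(22,4)·0.40^4·0.60^18 = 7315·0.0256·0.00010156 = 0.0190185
Multiply by the mixture weights:
  w_A·L_A = 0.29 × 0.0849072 = 0.0246231
  w_B·L_B = 0.71 × 0.0190185 = 0.0135032
Normaliser: 0.0246231 + 0.0135032 = 0.0381263
Responsibility of Process B: 0.0135032 / 0.0381263 ≈ 0.3542

0.3542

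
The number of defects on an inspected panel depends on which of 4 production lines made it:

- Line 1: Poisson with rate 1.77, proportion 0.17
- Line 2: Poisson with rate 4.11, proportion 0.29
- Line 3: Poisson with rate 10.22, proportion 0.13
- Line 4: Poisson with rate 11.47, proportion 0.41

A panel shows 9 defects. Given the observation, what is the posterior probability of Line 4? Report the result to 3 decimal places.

The responsibility of component k is π_k f_k(x) divided by Σ_j π_j f_j(x).
Poisson probabilities:
  L_1 = e^(−1.77)·1.77^9/9! = 8.00378e-05
  L_2 = e^(−4.11)·4.11^9/9! = 0.0151308
  L_3 = e^(−10.22)·10.22^9/9! = 0.122125
  L_4 = e^(−11.47)·11.47^9/9! = 0.0988439
Prior × likelihood for each component:
  π_1·L_1 = 0.17 × 8.00378e-05 = 1.36064e-05
  π_2·L_2 = 0.29 × 0.0151308 = 0.00438794
  π_3·L_3 = 0.13 × 0.122125 = 0.0158763
  π_4·L_4 = 0.41 × 0.0988439 = 0.040526
Normaliser: 1.36064e-05 + 0.00438794 + 0.0158763 + 0.040526 = 0.0608038
P(Line 4 | x) = 0.040526 / 0.0608038 ≈ 0.667

0.667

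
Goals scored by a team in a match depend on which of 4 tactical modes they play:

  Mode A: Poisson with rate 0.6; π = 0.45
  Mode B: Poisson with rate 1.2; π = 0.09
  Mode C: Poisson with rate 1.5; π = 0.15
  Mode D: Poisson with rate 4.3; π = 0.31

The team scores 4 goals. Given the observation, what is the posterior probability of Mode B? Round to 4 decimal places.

0.0331

The responsibility of component k is π_k f_k(x) divided by Σ_j π_j f_j(x).
Evaluate each component's likelihood at the observed value:
  f_A = e^(−0.6)·0.6^4/4! = 0.00296358
  f_B = e^(−1.2)·1.2^4/4! = 0.0260232
  f_C = e^(−1.5)·1.5^4/4! = 0.0470665
  f_D = e^(−4.3)·4.3^4/4! = 0.193284
Prior × likelihood for each component:
  π_A·f_A = 0.45 × 0.00296358 = 0.00133361
  π_B·f_B = 0.09 × 0.0260232 = 0.00234209
  π_C·f_C = 0.15 × 0.0470665 = 0.00705998
  π_D·f_D = 0.31 × 0.193284 = 0.0599181
Evidence: 0.00133361 + 0.00234209 + 0.00705998 + 0.0599181 = 0.0706538
Responsibility of Mode B: 0.00234209 / 0.0706538 ≈ 0.0331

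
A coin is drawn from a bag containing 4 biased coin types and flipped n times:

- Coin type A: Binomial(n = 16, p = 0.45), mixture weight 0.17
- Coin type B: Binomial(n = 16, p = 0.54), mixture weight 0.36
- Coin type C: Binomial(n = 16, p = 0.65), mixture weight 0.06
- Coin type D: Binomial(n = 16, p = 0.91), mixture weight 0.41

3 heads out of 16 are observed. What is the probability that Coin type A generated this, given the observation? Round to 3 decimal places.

The responsibility of component k is π_k f_k(x) divided by Σ_j π_j f_j(x).
Component likelihoods at x = 3 heads out of 16:
  p_A = C(16,3)·0.45^3·0.55^13 = 560·0.091125·0.00042142 = 0.0215051
  p_B = C(16,3)·0.54^3·0.46^13 = 560·0.157464·4.12907e-05 = 0.003641
  p_C = C(16,3)·0.65^3·0.35^13 = 560·0.274625·1.18273e-06 = 0.000181892
  p_D = C(16,3)·0.91^3·0.09^13 = 560·0.753571·2.54187e-14 = 1.07267e-11
Prior × likelihood for each component:
  π_A·p_A = 0.17 × 0.0215051 = 0.00365586
  π_B·p_B = 0.36 × 0.003641 = 0.00131076
  π_C·p_C = 0.06 × 0.000181892 = 1.09135e-05
  π_D·p_D = 0.41 × 1.07267e-11 = 4.39793e-12
Normaliser: 0.00365586 + 0.00131076 + 1.09135e-05 + 4.39793e-12 = 0.00497753
Responsibility of Coin type A: 0.00365586 / 0.00497753 ≈ 0.734

0.734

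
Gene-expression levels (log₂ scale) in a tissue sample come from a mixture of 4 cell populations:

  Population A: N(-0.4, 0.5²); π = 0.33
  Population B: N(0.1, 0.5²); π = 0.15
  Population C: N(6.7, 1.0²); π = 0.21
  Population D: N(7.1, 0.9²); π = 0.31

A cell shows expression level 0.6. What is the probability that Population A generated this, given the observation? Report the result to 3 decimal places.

By Bayes' theorem, P(k | x) = P(Z=k) f_k(x) / Σ_j P(Z=j) f_j(x).
Normal densities:
  p_A = (1/(0.5·√(2π)))·exp(−(0.6−-0.4)²/(2·0.5²)) = 0.797885·exp(-2.00000) = 0.107982
  p_B = (1/(0.5·√(2π)))·exp(−(0.6−0.1)²/(2·0.5²)) = 0.797885·exp(-0.50000) = 0.483941
  p_C = (1/(1.0·√(2π)))·exp(−(0.6−6.7)²/(2·1.0²)) = 0.398942·exp(-18.60500) = 3.31788e-09
  p_D = (1/(0.9·√(2π)))·exp(−(0.6−7.1)²/(2·0.9²)) = 0.443269·exp(-26.08025) = 2.09007e-12
Prior × likelihood for each component:
  P(Z=A)·p_A = 0.33 × 0.107982 = 0.035634
  P(Z=B)·p_B = 0.15 × 0.483941 = 0.0725912
  P(Z=C)·p_C = 0.21 × 3.31788e-09 = 6.96756e-10
  P(Z=D)·p_D = 0.31 × 2.09007e-12 = 6.47921e-13
Sum: 0.035634 + 0.0725912 + 6.96756e-10 + 6.47921e-13 = 0.108225
Responsibility of Population A: 0.035634 / 0.108225 ≈ 0.329

0.329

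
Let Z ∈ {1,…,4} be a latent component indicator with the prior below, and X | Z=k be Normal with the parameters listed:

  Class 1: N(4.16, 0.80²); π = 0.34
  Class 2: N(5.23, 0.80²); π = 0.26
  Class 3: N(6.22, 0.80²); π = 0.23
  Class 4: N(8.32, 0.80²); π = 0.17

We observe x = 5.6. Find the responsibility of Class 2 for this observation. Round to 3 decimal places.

By Bayes' theorem, P(k | x) = π_k f_k(x) / Σ_j π_j f_j(x).
Normal densities:
  f_1 = (1/(0.80·√(2π)))·exp(−(5.6−4.16)²/(2·0.80²)) = 0.498678·exp(-1.62000) = 0.0986877
  f_2 = (1/(0.80·√(2π)))·exp(−(5.6−5.23)²/(2·0.80²)) = 0.498678·exp(-0.10695) = 0.448096
  f_3 = (1/(0.80·√(2π)))·exp(−(5.6−6.22)²/(2·0.80²)) = 0.498678·exp(-0.30031) = 0.369314
  f_4 = (1/(0.80·√(2π)))·exp(−(5.6−8.32)²/(2·0.80²)) = 0.498678·exp(-5.78000) = 0.00154027
Unnormalised posteriors:
  π_1·f_1 = 0.34 × 0.0986877 = 0.0335538
  π_2·f_2 = 0.26 × 0.448096 = 0.116505
  π_3·f_3 = 0.23 × 0.369314 = 0.0849423
  π_4·f_4 = 0.17 × 0.00154027 = 0.000261847
Denominator: 0.0335538 + 0.116505 + 0.0849423 + 0.000261847 = 0.235263
So the posterior for Class 2 is 0.116505 / 0.235263 ≈ 0.495.

0.495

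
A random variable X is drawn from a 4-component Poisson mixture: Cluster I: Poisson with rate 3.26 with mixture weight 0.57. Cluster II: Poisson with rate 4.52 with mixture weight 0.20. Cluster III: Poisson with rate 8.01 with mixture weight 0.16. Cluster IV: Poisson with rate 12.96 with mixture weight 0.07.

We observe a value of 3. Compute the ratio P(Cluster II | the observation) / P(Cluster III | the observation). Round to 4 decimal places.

Since P(k|x) ∝ w_k f_k(x), the posterior odds are w_i f_i(x) / (w_j f_j(x)).
Poisson probabilities:
  f_I = 0.221667
  f_II = 0.167592
  f_III = 0.0284477
  f_IV = 0.000853507
Odds = (0.20/0.16) × (0.167592/0.0284477) = 1.25 × 5.89122 ≈ 7.3640

7.3640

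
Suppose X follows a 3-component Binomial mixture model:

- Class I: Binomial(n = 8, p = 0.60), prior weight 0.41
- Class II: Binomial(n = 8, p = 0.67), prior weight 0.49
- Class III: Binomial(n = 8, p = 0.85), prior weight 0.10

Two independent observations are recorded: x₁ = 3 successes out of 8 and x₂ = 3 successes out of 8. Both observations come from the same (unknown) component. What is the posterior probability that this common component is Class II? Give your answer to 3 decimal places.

Posterior ∝ prior × likelihood, so P(k | x) ∝ P(Z=k) f_k(x); normalise over all components.
Since both observations come from the same component, the likelihood for component k is f_k(x₁)·f_k(x₂).
  p_I = [0.123863] × [0.123863] = 0.0153421
  p_II = [0.0659147] × [0.0659147] = 0.00434474
  p_III = [0.00261157] × [0.00261157] = 6.82028e-06
Weight by the priors:
  P(Z=I)·p_I = 0.41 × 0.0153421 = 0.00629024
  P(Z=II)·p_II = 0.49 × 0.00434474 = 0.00212892
  P(Z=III)·p_III = 0.10 × 6.82028e-06 = 6.82028e-07
Normaliser: 0.00629024 + 0.00212892 + 6.82028e-07 = 0.00841985
P(Class II | data) ≈ 0.253

0.253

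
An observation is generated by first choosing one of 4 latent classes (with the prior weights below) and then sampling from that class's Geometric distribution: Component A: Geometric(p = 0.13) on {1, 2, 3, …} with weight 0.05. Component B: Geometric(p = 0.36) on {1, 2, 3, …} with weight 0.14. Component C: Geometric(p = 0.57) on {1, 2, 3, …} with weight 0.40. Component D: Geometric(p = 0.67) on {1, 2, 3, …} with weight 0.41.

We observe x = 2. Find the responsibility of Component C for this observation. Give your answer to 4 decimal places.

0.4327

P(component k | x) = π_k·f_k(x) / marginal(x), where marginal(x) = Σ_j π_j·f_j(x).
Evaluate each component's likelihood at the observed value:
  p_A = 0.13·(1−0.13)^1 = 0.13·0.87 = 0.1131
  p_B = 0.36·(1−0.36)^1 = 0.36·0.64 = 0.2304
  p_C = 0.57·(1−0.57)^1 = 0.57·0.43 = 0.2451
  p_D = 0.67·(1−0.67)^1 = 0.67·0.33 = 0.2211
Multiply by the mixture weights:
  π_A·p_A = 0.05 × 0.1131 = 0.005655
  π_B·p_B = 0.14 × 0.2304 = 0.032256
  π_C·p_C = 0.40 × 0.2451 = 0.09804
  π_D·p_D = 0.41 × 0.2211 = 0.090651
Sum: 0.005655 + 0.032256 + 0.09804 + 0.090651 = 0.226602
P(Component C | the observation) = 0.09804 / 0.226602 ≈ 0.4327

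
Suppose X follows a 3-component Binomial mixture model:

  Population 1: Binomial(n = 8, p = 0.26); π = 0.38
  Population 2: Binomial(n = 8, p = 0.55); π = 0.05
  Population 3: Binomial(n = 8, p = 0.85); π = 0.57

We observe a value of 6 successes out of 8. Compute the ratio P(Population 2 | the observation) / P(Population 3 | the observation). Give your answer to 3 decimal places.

Since P(k|x) ∝ π_k f_k(x), the posterior odds are π_i f_i(x) / (π_j f_j(x)).
Component likelihoods at x = 6 successes out of 8:
  f_1 = 0.00473654
  f_2 = 0.156949
  f_3 = 0.237604
Posterior odds = (π_2·f_2) / (π_3·f_3) = (0.05·0.156949) / (0.57·0.237604) = 0.00784746 / 0.135434 ≈ 0.058

0.058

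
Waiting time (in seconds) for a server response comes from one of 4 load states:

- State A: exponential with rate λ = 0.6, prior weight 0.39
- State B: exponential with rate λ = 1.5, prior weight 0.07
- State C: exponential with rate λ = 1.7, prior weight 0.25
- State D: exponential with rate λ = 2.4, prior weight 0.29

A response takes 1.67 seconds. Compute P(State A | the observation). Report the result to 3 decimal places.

The responsibility of component k is π_k f_k(x) divided by Σ_j π_j f_j(x).
Exponential densities:
  p_A = 0.220287
  p_B = 0.122513
  p_C = 0.099423
  p_D = 0.0436073
Unnormalised posteriors:
  π_A·p_A = 0.39 × 0.220287 = 0.0859118
  π_B·p_B = 0.07 × 0.122513 = 0.00857594
  π_C·p_C = 0.25 × 0.099423 = 0.0248558
  π_D·p_D = 0.29 × 0.0436073 = 0.0126461
Marginal: 0.0859118 + 0.00857594 + 0.0248558 + 0.0126461 = 0.13199
Responsibility of State A: 0.0859118 / 0.13199 ≈ 0.651

0.651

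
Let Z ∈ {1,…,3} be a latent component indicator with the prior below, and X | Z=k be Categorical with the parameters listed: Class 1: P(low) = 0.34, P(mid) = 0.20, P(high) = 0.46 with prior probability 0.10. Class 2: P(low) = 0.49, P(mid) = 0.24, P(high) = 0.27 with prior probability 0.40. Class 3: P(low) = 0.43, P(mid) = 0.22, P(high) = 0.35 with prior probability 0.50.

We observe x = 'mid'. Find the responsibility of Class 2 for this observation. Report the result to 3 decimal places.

0.425

By Bayes' theorem, P(k | x) = w_k f_k(x) / Σ_j w_j f_j(x).
Evaluate each component's likelihood at the observed value:
  f_1 = 0.2
  f_2 = 0.24
  f_3 = 0.22
Multiply by the mixture weights:
  w_1·f_1 = 0.10 × 0.2 = 0.02
  w_2·f_2 = 0.40 × 0.24 = 0.096
  w_3·f_3 = 0.50 × 0.22 = 0.11
Evidence: 0.02 + 0.096 + 0.11 = 0.226
P(Class 2 | x) ≈ 0.425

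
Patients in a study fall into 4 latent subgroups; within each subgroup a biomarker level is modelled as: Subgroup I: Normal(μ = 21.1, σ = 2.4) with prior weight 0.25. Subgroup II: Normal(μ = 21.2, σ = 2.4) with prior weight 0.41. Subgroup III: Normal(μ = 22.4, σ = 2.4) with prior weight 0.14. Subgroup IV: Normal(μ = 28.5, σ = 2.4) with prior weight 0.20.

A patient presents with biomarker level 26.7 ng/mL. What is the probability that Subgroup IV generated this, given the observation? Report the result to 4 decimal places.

By Bayes' theorem, P(k | x) = π_k f_k(x) / Σ_j π_j f_j(x).
Evaluate each component's likelihood at the observed value:
  f_I = 0.0109258
  f_II = 0.0120309
  f_III = 0.0333919
  f_IV = 0.125474
Weight by the priors:
  π_I·f_I = 0.25 × 0.0109258 = 0.00273145
  π_II·f_II = 0.41 × 0.0120309 = 0.00493268
  π_III·f_III = 0.14 × 0.0333919 = 0.00467487
  π_IV·f_IV = 0.20 × 0.125474 = 0.0250948
Marginal: 0.00273145 + 0.00493268 + 0.00467487 + 0.0250948 = 0.0374338
So the posterior for Subgroup IV is 0.0250948 / 0.0374338 ≈ 0.6704.

0.6704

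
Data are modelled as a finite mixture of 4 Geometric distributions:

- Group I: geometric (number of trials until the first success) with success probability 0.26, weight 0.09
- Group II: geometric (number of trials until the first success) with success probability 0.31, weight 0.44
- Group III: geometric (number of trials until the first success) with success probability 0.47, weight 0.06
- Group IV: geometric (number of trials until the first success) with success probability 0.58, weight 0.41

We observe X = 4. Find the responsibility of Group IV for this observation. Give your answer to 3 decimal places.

0.231

Apply Bayes' rule: the posterior for each component is proportional to its prior times its likelihood at x.
Component likelihoods at x = 4:
  L_I = 0.26·(1−0.26)^3 = 0.26·0.405224 = 0.105358
  L_II = 0.31·(1−0.31)^3 = 0.31·0.328509 = 0.101838
  L_III = 0.47·(1−0.47)^3 = 0.47·0.148877 = 0.0699722
  L_IV = 0.58·(1−0.58)^3 = 0.58·0.074088 = 0.042971
Weight by the priors:
  P(Z=I)·L_I = 0.09 × 0.105358 = 0.00948224
  P(Z=II)·L_II = 0.44 × 0.101838 = 0.0448086
  P(Z=III)·L_III = 0.06 × 0.0699722 = 0.00419833
  P(Z=IV)·L_IV = 0.41 × 0.042971 = 0.0176181
Denominator: 0.00948224 + 0.0448086 + 0.00419833 + 0.0176181 = 0.0761073
P(Group IV | data) ≈ 0.231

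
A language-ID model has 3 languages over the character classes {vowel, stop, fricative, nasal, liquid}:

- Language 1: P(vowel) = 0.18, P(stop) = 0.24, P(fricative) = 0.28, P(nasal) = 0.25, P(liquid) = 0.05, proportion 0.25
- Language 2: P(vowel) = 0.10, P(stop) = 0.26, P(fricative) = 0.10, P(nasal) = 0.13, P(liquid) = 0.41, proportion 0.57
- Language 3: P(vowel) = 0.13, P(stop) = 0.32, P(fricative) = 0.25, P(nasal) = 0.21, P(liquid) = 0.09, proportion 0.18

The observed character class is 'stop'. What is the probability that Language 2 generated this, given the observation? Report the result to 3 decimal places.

P(component k | x) = w_k·f_k(x) / marginal(x), where marginal(x) = Σ_j w_j·f_j(x).
Component likelihoods at x = 'stop':
  p_1 = P(stop | comp) = 0.24
  p_2 = P(stop | comp) = 0.26
  p_3 = P(stop | comp) = 0.32
Prior × likelihood for each component:
  w_1·p_1 = 0.25 × 0.24 = 0.06
  w_2·p_2 = 0.57 × 0.26 = 0.1482
  w_3·p_3 = 0.18 × 0.32 = 0.0576
Marginal: 0.06 + 0.1482 + 0.0576 = 0.2658
P(Language 2 | 'stop') = 0.1482 / 0.2658 ≈ 0.558

0.558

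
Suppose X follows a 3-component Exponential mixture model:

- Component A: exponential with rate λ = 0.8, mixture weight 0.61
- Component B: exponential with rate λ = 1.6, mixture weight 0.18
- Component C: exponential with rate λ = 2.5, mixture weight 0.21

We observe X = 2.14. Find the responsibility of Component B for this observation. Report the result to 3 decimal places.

0.094

Posterior ∝ prior × likelihood, so P(k | x) ∝ π_k f_k(x); normalise over all components.
Evaluate each component's likelihood at the observed value:
  f_A = 0.8·e^(−0.8·2.14) = 0.8·e^(−1.7120) = 0.144404
  f_B = 1.6·e^(−1.6·2.14) = 1.6·e^(−3.4240) = 0.052131
  f_C = 2.5·e^(−2.5·2.14) = 2.5·e^(−5.3500) = 0.0118704
Unnormalised posteriors:
  π_A·f_A = 0.61 × 0.144404 = 0.0880862
  π_B·f_B = 0.18 × 0.052131 = 0.00938357
  π_C·f_C = 0.21 × 0.0118704 = 0.00249278
Evidence: 0.0880862 + 0.00938357 + 0.00249278 = 0.0999625
So the posterior for Component B is 0.00938357 / 0.0999625 ≈ 0.094.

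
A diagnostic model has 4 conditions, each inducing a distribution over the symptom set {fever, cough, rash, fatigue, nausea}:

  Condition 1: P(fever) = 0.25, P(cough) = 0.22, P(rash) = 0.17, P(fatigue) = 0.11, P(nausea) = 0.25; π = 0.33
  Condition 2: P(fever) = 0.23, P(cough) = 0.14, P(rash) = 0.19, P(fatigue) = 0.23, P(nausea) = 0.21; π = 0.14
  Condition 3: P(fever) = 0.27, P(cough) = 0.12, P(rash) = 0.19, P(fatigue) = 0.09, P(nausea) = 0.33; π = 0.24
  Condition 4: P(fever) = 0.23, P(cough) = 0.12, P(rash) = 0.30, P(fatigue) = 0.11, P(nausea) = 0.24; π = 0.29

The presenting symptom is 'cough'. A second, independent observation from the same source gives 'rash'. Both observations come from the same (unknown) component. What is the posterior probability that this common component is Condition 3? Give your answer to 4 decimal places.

Posterior ∝ prior × likelihood, so P(k | x) ∝ w_k f_k(x); normalise over all components.
Since both observations come from the same component, the likelihood for component k is f_k(x₁)·f_k(x₂).
  f_1 = [P(cough | comp) = 0.22] × [0.17] = 0.0374
  f_2 = [P(cough | comp) = 0.14] × [0.19] = 0.0266
  f_3 = [P(cough | comp) = 0.12] × [0.19] = 0.0228
  f_4 = [P(cough | comp) = 0.12] × [0.3] = 0.036
Multiply by the mixture weights:
  w_1·f_1 = 0.33 × 0.0374 = 0.012342
  w_2·f_2 = 0.14 × 0.0266 = 0.003724
  w_3·f_3 = 0.24 × 0.0228 = 0.005472
  w_4·f_4 = 0.29 × 0.036 = 0.01044
Sum: 0.012342 + 0.003724 + 0.005472 + 0.01044 = 0.031978
So the posterior for Condition 3 is 0.005472 / 0.031978 ≈ 0.1711.

0.1711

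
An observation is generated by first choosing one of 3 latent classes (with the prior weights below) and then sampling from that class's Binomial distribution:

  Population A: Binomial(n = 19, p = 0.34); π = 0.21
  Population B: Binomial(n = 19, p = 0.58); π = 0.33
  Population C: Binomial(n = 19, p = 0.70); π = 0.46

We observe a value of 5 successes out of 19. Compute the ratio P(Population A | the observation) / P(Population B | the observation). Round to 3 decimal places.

24.665

The posterior odds equal the prior odds times the likelihood ratio: (P(Z=i)/P(Z=j))·(f_i(x)/f_j(x)).
Evaluate each component's likelihood at the observed value:
  p_A = 0.157223
  p_B = 0.00405635
  p_C = 9.34744e-05
Odds = (0.21/0.33) × (0.157223/0.00405635) = 0.636364 × 38.7596 ≈ 24.665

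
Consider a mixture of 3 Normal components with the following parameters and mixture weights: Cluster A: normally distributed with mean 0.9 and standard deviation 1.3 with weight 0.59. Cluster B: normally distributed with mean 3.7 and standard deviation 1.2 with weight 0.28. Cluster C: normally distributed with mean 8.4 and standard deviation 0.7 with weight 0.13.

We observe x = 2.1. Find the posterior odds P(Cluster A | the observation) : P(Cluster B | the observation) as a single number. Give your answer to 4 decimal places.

3.0899

The posterior odds equal the prior odds times the likelihood ratio: (P(Z=i)/P(Z=j))·(f_i(x)/f_j(x)).
Evaluate each component's likelihood at the observed value:
  p_A = (1/(1.3·√(2π)))·exp(−(2.1−0.9)²/(2·1.3²)) = 0.306879·exp(-0.42604) = 0.20042
  p_B = (1/(1.2·√(2π)))·exp(−(2.1−3.7)²/(2·1.2²)) = 0.332452·exp(-0.88889) = 0.136675
  p_C = (1/(0.7·√(2π)))·exp(−(2.1−8.4)²/(2·0.7²)) = 0.569918·exp(-40.50000) = 1.46854e-18
Posterior odds = (P(Z=A)·p_A) / (P(Z=B)·p_B) = (0.59·0.20042) / (0.28·0.136675) = 0.118248 / 0.038269 ≈ 3.0899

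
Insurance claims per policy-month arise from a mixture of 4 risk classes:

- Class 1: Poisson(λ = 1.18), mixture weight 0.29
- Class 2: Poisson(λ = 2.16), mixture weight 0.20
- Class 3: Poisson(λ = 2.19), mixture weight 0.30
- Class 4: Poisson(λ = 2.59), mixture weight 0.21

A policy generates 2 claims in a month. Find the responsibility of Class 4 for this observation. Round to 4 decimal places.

P(component k | x) = P(Z=k)·f_k(x) / marginal(x), where marginal(x) = Σ_j P(Z=j)·f_j(x).
Poisson probabilities:
  f_1 = e^(−1.18)·1.18^2/2! = 0.213927
  f_2 = e^(−2.16)·2.16^2/2! = 0.26903
  f_3 = e^(−2.19)·2.19^2/2! = 0.268382
  f_4 = e^(−2.59)·2.59^2/2! = 0.251621
Prior × likelihood for each component:
  P(Z=1)·f_1 = 0.29 × 0.213927 = 0.062039
  P(Z=2)·f_2 = 0.20 × 0.26903 = 0.0538061
  P(Z=3)·f_3 = 0.30 × 0.268382 = 0.0805146
  P(Z=4)·f_4 = 0.21 × 0.251621 = 0.0528404
Evidence: 0.062039 + 0.0538061 + 0.0805146 + 0.0528404 = 0.2492
P(Class 4 | x) = 0.0528404 / 0.2492 ≈ 0.2120

0.2120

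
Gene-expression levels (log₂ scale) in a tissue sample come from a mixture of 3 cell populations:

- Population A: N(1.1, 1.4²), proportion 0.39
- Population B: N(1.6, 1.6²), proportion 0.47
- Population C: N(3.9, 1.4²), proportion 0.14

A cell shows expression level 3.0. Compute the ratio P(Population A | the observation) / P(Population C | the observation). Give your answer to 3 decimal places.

Only the two components matter; the odds are (w_i f_i(x)) / (w_j f_j(x)).
Component likelihoods at x = 3.0:
  p_A = (1/(1.4·√(2π)))·exp(−(3.0−1.1)²/(2·1.4²)) = 0.284959·exp(-0.92092) = 0.113457
  p_B = (1/(1.6·√(2π)))·exp(−(3.0−1.6)²/(2·1.6²)) = 0.249339·exp(-0.38281) = 0.170034
  p_C = (1/(1.4·√(2π)))·exp(−(3.0−3.9)²/(2·1.4²)) = 0.284959·exp(-0.20663) = 0.231762
Odds = (0.39/0.14) × (0.113457/0.231762) = 2.78571 × 0.489542 ≈ 1.364

1.364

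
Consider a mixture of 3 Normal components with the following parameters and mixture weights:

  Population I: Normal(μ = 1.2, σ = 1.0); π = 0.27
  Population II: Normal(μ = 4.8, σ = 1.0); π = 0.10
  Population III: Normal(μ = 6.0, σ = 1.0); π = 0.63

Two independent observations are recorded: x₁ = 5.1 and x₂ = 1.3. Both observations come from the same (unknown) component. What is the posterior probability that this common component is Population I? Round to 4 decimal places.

0.3826

P(component k | x) = π_k·f_k(x) / marginal(x), where marginal(x) = Σ_j π_j·f_j(x).
Since both observations come from the same component, the likelihood for component k is f_k(x₁)·f_k(x₂).
  L_I = [0.000198655] × [0.396953] = 7.88568e-05
  L_II = [0.381388] × [0.000872683] = 0.000332831
  L_III = [0.266085] × [6.36983e-06] = 1.69492e-06
Multiply by the mixture weights:
  π_I·L_I = 0.27 × 7.88568e-05 = 2.12913e-05
  π_II·L_II = 0.10 × 0.000332831 = 3.32831e-05
  π_III·L_III = 0.63 × 1.69492e-06 = 1.0678e-06
Normaliser: 2.12913e-05 + 3.32831e-05 + 1.0678e-06 = 5.56422e-05
P(Population I | x₁,x₂) ≈ 0.3826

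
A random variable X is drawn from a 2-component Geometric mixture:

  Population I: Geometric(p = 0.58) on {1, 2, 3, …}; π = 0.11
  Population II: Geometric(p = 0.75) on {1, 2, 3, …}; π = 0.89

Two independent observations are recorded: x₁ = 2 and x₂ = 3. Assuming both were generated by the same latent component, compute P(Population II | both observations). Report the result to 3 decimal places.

0.740

Posterior ∝ prior × likelihood, so P(k | x) ∝ π_k f_k(x); normalise over all components.
Since both observations come from the same component, the likelihood for component k is f_k(x₁)·f_k(x₂).
  p_I = [0.58·(1−0.58)^1 = 0.58·0.42 = 0.2436] × [0.102312] = 0.0249232
  p_II = [0.75·(1−0.75)^1 = 0.75·0.25 = 0.1875] × [0.046875] = 0.00878906
Unnormalised posteriors:
  π_I·p_I = 0.11 × 0.0249232 = 0.00274155
  π_II·p_II = 0.89 × 0.00878906 = 0.00782227
Denominator: 0.00274155 + 0.00782227 = 0.0105638
P(Population II | data) = 0.00782227 / 0.0105638 ≈ 0.740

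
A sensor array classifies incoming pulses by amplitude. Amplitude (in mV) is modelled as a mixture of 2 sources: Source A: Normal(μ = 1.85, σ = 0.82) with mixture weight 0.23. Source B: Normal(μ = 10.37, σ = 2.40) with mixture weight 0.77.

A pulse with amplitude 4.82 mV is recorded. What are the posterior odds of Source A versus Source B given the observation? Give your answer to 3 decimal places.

Posterior odds = (P(Z=i) f_i(x)) / (P(Z=j) f_j(x)); the normalising sum cancels.
Component likelihoods at x = 4.82 mV:
  f_A = 0.000689356
  f_B = 0.0114675
Odds = (0.23/0.77) × (0.000689356/0.0114675) = 0.298701 × 0.0601137 ≈ 0.018

0.018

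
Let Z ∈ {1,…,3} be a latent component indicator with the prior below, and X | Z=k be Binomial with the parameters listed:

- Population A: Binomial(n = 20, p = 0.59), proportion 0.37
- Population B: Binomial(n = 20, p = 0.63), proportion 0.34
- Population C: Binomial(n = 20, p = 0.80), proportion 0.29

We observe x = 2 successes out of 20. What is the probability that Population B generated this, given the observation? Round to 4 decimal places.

0.1417

Apply Bayes' rule: the posterior for each component is proportional to its prior times its likelihood at x.
Evaluate each component's likelihood at the observed value:
  L_A = 7.08871e-06
  L_B = 1.2737e-06
  L_C = 3.18767e-11
Weight by the priors:
  π_A·L_A = 0.37 × 7.08871e-06 = 2.62282e-06
  π_B·L_B = 0.34 × 1.2737e-06 = 4.33057e-07
  π_C·L_C = 0.29 × 3.18767e-11 = 9.24425e-12
Normaliser: 2.62282e-06 + 4.33057e-07 + 9.24425e-12 = 3.05589e-06
Responsibility of Population B: 4.33057e-07 / 3.05589e-06 ≈ 0.1417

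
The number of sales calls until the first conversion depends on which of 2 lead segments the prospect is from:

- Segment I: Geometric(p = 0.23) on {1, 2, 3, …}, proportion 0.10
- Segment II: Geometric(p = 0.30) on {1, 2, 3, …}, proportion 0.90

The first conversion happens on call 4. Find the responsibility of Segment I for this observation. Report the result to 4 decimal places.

P(component k | x) = P(Z=k)·f_k(x) / marginal(x), where marginal(x) = Σ_j P(Z=j)·f_j(x).
Evaluate each component's likelihood at the observed value:
  p_I = 0.23·(1−0.23)^3 = 0.23·0.456533 = 0.105003
  p_II = 0.30·(1−0.30)^3 = 0.30·0.343 = 0.1029
Unnormalised posteriors:
  P(Z=I)·p_I = 0.10 × 0.105003 = 0.0105003
  P(Z=II)·p_II = 0.90 × 0.1029 = 0.09261
Sum: 0.0105003 + 0.09261 = 0.10311
P(Segment I | the observation) = 0.0105003 / 0.10311 ≈ 0.1018

0.1018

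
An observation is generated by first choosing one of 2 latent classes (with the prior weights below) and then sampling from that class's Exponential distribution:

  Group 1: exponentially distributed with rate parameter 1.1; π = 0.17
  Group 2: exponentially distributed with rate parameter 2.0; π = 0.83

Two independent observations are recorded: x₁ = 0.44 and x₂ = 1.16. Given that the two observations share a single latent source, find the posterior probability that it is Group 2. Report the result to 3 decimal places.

By Bayes' theorem, P(k | x) = π_k f_k(x) / Σ_j π_j f_j(x).
Since both observations come from the same component, the likelihood for component k is f_k(x₁)·f_k(x₂).
  f_1 = [0.677945] × [0.307067] = 0.208174
  f_2 = [0.829566] × [0.196547] = 0.163049
Weight by the priors:
  π_1·f_1 = 0.17 × 0.208174 = 0.0353896
  π_2·f_2 = 0.83 × 0.163049 = 0.135331
Marginal: 0.0353896 + 0.135331 = 0.17072
P(Group 2 | x) = 0.135331 / 0.17072 ≈ 0.793

0.793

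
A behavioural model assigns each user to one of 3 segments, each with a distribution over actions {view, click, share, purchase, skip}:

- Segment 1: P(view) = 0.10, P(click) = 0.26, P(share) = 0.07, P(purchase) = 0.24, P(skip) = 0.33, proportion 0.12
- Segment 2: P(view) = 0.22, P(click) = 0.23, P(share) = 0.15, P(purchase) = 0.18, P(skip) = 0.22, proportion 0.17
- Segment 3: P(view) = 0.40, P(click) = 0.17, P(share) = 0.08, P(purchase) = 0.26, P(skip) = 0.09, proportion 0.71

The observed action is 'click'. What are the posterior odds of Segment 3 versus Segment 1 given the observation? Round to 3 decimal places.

Only the two components matter; the odds are (π_i f_i(x)) / (π_j f_j(x)).
Categorical probabilities:
  f_1 = 0.26
  f_2 = 0.23
  f_3 = 0.17
0.1207 / 0.0312 ≈ 3.869

3.869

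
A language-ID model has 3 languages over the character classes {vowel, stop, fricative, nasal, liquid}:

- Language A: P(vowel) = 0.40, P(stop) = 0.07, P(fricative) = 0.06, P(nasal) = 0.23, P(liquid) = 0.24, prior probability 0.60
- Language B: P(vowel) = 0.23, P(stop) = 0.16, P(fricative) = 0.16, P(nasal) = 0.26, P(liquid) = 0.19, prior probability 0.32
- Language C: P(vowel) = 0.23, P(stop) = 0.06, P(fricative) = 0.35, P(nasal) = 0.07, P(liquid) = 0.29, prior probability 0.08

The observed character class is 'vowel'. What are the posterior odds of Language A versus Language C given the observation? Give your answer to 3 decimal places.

13.043

The posterior odds equal the prior odds times the likelihood ratio: (π_i/π_j)·(f_i(x)/f_j(x)).
Component likelihoods at x = 'vowel':
  L_A = P(vowel | comp) = 0.40
  L_B = P(vowel | comp) = 0.23
  L_C = P(vowel | comp) = 0.23
Odds = (0.60/0.08) × (0.4/0.23) = 7.5 × 1.73913 ≈ 13.043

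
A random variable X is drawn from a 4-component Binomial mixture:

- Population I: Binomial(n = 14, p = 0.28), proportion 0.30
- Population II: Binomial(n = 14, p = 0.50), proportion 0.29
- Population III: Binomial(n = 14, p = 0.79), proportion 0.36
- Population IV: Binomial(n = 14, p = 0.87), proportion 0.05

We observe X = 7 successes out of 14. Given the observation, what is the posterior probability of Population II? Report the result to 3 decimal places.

Apply Bayes' rule: the posterior for each component is proportional to its prior times its likelihood at x.
Component likelihoods at x = 7 successes out of 14:
  L_I = C(14,7)·0.28^7·0.72^7 = 3432·0.000134929·0.100306 = 0.0464495
  L_II = C(14,7)·0.50^7·0.50^7 = 3432·0.0078125·0.0078125 = 0.209473
  L_III = C(14,7)·0.79^7·0.21^7 = 3432·0.192039·1.80109e-05 = 0.0118706
  L_IV = C(14,7)·0.87^7·0.13^7 = 3432·0.377255·6.27485e-07 = 0.000812429
Multiply by the mixture weights:
  w_I·L_I = 0.30 × 0.0464495 = 0.0139348
  w_II·L_II = 0.29 × 0.209473 = 0.0607471
  w_III·L_III = 0.36 × 0.0118706 = 0.00427341
  w_IV·L_IV = 0.05 × 0.000812429 = 4.06215e-05
Evidence: 0.0139348 + 0.0607471 + 0.00427341 + 4.06215e-05 = 0.0789959
P(Population II | x) ≈ 0.769

0.769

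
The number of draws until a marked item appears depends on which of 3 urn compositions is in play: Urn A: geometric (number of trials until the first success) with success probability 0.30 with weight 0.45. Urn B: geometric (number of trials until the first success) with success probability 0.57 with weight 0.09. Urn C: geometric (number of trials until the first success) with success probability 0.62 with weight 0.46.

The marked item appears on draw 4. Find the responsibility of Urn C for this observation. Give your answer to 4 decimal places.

Posterior ∝ prior × likelihood, so P(k | x) ∝ w_k f_k(x); normalise over all components.
Evaluate each component's likelihood at the observed value:
  L_A = 0.30·(1−0.30)^3 = 0.30·0.343 = 0.1029
  L_B = 0.57·(1−0.57)^3 = 0.57·0.079507 = 0.045319
  L_C = 0.62·(1−0.62)^3 = 0.62·0.054872 = 0.0340206
Weight by the priors:
  w_A·L_A = 0.45 × 0.1029 = 0.046305
  w_B·L_B = 0.09 × 0.045319 = 0.00407871
  w_C·L_C = 0.46 × 0.0340206 = 0.0156495
Marginal: 0.046305 + 0.00407871 + 0.0156495 = 0.0660332
P(Urn C | the observation) = 0.0156495 / 0.0660332 ≈ 0.2370

0.2370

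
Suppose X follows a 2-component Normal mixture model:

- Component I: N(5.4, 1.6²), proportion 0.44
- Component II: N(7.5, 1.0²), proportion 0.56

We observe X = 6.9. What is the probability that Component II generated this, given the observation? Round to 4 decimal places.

P(component k | x) = π_k·f_k(x) / marginal(x), where marginal(x) = Σ_j π_j·f_j(x).
Normal densities:
  f_I = (1/(1.6·√(2π)))·exp(−(6.9−5.4)²/(2·1.6²)) = 0.249339·exp(-0.43945) = 0.160671
  f_II = (1/(1.0·√(2π)))·exp(−(6.9−7.5)²/(2·1.0²)) = 0.398942·exp(-0.18000) = 0.333225
Weight by the priors:
  π_I·f_I = 0.44 × 0.160671 = 0.0706953
  π_II·f_II = 0.56 × 0.333225 = 0.186606
Marginal: 0.0706953 + 0.186606 = 0.257301
So the posterior for Component II is 0.186606 / 0.257301 ≈ 0.7252.

0.7252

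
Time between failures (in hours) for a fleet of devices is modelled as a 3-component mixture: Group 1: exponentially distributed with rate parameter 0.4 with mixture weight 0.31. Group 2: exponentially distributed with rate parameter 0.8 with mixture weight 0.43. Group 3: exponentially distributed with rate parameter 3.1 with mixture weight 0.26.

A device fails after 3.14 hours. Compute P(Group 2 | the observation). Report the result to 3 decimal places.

0.441

P(component k | x) = π_k·f_k(x) / marginal(x), where marginal(x) = Σ_j π_j·f_j(x).
Component likelihoods at x = 3.14 hours:
  p_1 = 0.4·e^(−0.4·3.14) = 0.4·e^(−1.2560) = 0.113916
  p_2 = 0.8·e^(−0.8·3.14) = 0.8·e^(−2.5120) = 0.0648847
  p_3 = 3.1·e^(−3.1·3.14) = 3.1·e^(−9.7340) = 0.000183628
Prior × likelihood for each component:
  π_1·p_1 = 0.31 × 0.113916 = 0.0353141
  π_2·p_2 = 0.43 × 0.0648847 = 0.0279004
  π_3·p_3 = 0.26 × 0.000183628 = 4.77433e-05
Normaliser: 0.0353141 + 0.0279004 + 4.77433e-05 = 0.0632622
So the posterior for Group 2 is 0.0279004 / 0.0632622 ≈ 0.441.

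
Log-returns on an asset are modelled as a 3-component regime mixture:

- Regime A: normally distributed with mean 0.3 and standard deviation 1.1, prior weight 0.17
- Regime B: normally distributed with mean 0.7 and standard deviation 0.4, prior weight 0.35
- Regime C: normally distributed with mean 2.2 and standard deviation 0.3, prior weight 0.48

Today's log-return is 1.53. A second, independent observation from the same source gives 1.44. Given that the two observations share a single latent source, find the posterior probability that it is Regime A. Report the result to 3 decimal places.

0.408

The responsibility of component k is w_k f_k(x) divided by Σ_j w_j f_j(x).
Since both observations come from the same component, the likelihood for component k is f_k(x₁)·f_k(x₂).
  f_A = [(1/(1.1·√(2π)))·exp(−(1.53−0.3)²/(2·1.1²)) = 0.362675·exp(-0.62517) = 0.194094] × [0.211978] = 0.0411436
  f_B = [(1/(0.4·√(2π)))·exp(−(1.53−0.7)²/(2·0.4²)) = 0.997356·exp(-2.15281) = 0.11585] × [0.180162] = 0.0208718
  f_C = [(1/(0.3·√(2π)))·exp(−(1.53−2.2)²/(2·0.3²)) = 1.329808·exp(-2.49389) = 0.109826] × [0.0537262] = 0.00590055
Unnormalised posteriors:
  w_A·f_A = 0.17 × 0.0411436 = 0.00699441
  w_B·f_B = 0.35 × 0.0208718 = 0.00730512
  w_C·f_C = 0.48 × 0.00590055 = 0.00283227
Marginal: 0.00699441 + 0.00730512 + 0.00283227 = 0.0171318
P(Regime A | x₁,x₂) ≈ 0.408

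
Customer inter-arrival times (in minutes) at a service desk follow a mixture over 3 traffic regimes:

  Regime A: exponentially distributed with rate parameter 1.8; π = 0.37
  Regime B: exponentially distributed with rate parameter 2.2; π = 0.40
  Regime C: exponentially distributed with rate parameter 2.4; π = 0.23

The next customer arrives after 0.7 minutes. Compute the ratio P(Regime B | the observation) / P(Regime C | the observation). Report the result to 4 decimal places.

1.8338

Since P(k|x) ∝ π_k f_k(x), the posterior odds are π_i f_i(x) / (π_j f_j(x)).
Component likelihoods at x = 0.7 minutes:
  p_A = 0.510577
  p_B = 0.471638
  p_C = 0.447298
Odds = (0.40/0.23) × (0.471638/0.447298) = 1.73913 × 1.05442 ≈ 1.8338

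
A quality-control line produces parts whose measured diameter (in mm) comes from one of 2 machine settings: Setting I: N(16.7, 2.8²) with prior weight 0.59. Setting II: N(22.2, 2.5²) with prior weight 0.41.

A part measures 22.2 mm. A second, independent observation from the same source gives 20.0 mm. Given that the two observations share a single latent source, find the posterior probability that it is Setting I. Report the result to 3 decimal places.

Posterior ∝ prior × likelihood, so P(k | x) ∝ P(Z=k) f_k(x); normalise over all components.
Since both observations come from the same component, the likelihood for component k is f_k(x₁)·f_k(x₂).
  p_I = [(1/(2.8·√(2π)))·exp(−(22.2−16.7)²/(2·2.8²)) = 0.142479·exp(-1.92921) = 0.020697] × [0.0711423] = 0.00147243
  p_II = [(1/(2.5·√(2π)))·exp(−(22.2−22.2)²/(2·2.5²)) = 0.159577·exp(-0.00000) = 0.159577] × [0.108346] = 0.0172895
Unnormalised posteriors:
  P(Z=I)·p_I = 0.59 × 0.00147243 = 0.000868734
  P(Z=II)·p_II = 0.41 × 0.0172895 = 0.00708868
Denominator: 0.000868734 + 0.00708868 = 0.00795741
Responsibility of Setting I: 0.000868734 / 0.00795741 ≈ 0.109

0.109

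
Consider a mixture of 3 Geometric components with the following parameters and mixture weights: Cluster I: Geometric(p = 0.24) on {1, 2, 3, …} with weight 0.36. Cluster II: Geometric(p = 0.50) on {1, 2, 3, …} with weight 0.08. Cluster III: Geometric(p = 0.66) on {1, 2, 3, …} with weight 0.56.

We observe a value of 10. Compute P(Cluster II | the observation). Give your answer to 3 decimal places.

By Bayes' theorem, P(k | x) = π_k f_k(x) / Σ_j π_j f_j(x).
Component likelihoods at x = 10:
  f_I = 0.0203018
  f_II = 0.000976562
  f_III = 4.00732e-05
Prior × likelihood for each component:
  π_I·f_I = 0.36 × 0.0203018 = 0.00730863
  π_II·f_II = 0.08 × 0.000976562 = 7.8125e-05
  π_III·f_III = 0.56 × 4.00732e-05 = 2.2441e-05
Normaliser: 0.00730863 + 7.8125e-05 + 2.2441e-05 = 0.0074092
Responsibility of Cluster II: 7.8125e-05 / 0.0074092 ≈ 0.011

0.011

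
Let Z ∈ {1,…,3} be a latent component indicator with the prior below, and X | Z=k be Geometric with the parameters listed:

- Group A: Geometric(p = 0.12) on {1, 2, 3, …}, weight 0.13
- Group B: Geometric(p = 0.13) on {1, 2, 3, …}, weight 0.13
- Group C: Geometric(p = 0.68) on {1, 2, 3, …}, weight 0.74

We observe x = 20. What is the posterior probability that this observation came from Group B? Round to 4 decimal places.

0.4658

By Bayes' theorem, P(k | x) = P(Z=k) f_k(x) / Σ_j P(Z=j) f_j(x).
Component likelihoods at x = 20:
  L_A = 0.0105767
  L_B = 0.00922166
  L_C = 2.69376e-10
Unnormalised posteriors:
  P(Z=A)·L_A = 0.13 × 0.0105767 = 0.00137498
  P(Z=B)·L_B = 0.13 × 0.00922166 = 0.00119882
  P(Z=C)·L_C = 0.74 × 2.69376e-10 = 1.99338e-10
Normaliser: 0.00137498 + 0.00119882 + 1.99338e-10 = 0.00257379
P(Group B | the observation) ≈ 0.4658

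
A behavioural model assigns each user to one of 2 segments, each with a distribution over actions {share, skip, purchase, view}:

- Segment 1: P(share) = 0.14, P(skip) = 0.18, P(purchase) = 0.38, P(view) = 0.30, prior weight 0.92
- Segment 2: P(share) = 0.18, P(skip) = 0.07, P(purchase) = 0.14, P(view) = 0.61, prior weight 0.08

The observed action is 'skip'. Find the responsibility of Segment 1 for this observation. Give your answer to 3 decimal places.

Apply Bayes' rule: the posterior for each component is proportional to its prior times its likelihood at x.
Component likelihoods at x = 'skip':
  L_1 = 0.18
  L_2 = 0.07
Multiply by the mixture weights:
  P(Z=1)·L_1 = 0.92 × 0.18 = 0.1656
  P(Z=2)·L_2 = 0.08 × 0.07 = 0.0056
Denominator: 0.1656 + 0.0056 = 0.1712
So the posterior for Segment 1 is 0.1656 / 0.1712 ≈ 0.967.

0.967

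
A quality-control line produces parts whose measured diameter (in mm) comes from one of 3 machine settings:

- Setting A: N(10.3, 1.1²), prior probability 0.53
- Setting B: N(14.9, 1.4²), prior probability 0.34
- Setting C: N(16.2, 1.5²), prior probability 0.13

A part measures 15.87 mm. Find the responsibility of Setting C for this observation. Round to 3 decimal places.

0.307

P(component k | x) = π_k·f_k(x) / marginal(x), where marginal(x) = Σ_j π_j·f_j(x).
Component likelihoods at x = 15.87 mm:
  p_A = (1/(1.1·√(2π)))·exp(−(15.87−10.3)²/(2·1.1²)) = 0.362675·exp(-12.82021) = 9.81234e-07
  p_B = (1/(1.4·√(2π)))·exp(−(15.87−14.9)²/(2·1.4²)) = 0.284959·exp(-0.24003) = 0.224151
  p_C = (1/(1.5·√(2π)))·exp(−(15.87−16.2)²/(2·1.5²)) = 0.265962·exp(-0.02420) = 0.259603
Multiply by the mixture weights:
  π_A·p_A = 0.53 × 9.81234e-07 = 5.20054e-07
  π_B·p_B = 0.34 × 0.224151 = 0.0762113
  π_C·p_C = 0.13 × 0.259603 = 0.0337483
Normaliser: 5.20054e-07 + 0.0762113 + 0.0337483 = 0.10996
P(Setting C | the observation) = 0.0337483 / 0.10996 ≈ 0.307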